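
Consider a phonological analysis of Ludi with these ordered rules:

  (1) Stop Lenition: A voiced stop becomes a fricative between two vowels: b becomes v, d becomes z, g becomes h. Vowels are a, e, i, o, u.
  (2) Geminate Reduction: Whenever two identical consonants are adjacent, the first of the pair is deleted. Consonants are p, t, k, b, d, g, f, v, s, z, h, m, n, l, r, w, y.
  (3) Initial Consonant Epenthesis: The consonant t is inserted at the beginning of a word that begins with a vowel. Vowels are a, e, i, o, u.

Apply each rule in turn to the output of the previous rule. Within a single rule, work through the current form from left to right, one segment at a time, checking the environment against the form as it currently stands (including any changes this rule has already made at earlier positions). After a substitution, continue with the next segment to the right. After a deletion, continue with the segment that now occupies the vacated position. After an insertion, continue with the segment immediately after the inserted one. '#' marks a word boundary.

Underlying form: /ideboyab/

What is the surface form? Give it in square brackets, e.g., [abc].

[tizevoyab]

(1) Stop Lenition: [ideboyab] → [izevoyab]
(2) Geminate Reduction: no change — [izevoyab]
(3) Initial Consonant Epenthesis: [izevoyab] → [tizevoyab]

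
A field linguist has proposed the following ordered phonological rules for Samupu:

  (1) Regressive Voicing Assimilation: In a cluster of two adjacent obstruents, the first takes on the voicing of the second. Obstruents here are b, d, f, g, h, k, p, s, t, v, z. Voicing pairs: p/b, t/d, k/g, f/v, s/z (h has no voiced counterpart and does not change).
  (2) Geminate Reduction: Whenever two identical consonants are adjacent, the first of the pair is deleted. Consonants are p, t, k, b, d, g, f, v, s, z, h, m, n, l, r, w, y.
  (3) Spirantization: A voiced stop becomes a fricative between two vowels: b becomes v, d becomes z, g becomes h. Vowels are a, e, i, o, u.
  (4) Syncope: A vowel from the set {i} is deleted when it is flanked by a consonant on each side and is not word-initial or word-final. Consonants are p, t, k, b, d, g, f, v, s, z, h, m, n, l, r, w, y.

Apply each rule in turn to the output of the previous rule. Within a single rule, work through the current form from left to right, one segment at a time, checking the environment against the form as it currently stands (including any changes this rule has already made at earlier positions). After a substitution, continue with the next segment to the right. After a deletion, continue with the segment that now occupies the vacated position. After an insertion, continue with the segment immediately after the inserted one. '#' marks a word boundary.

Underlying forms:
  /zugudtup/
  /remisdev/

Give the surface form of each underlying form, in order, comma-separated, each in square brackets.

/zugudtup/:
  (1) Regressive Voicing Assimilation: [zugudtup] → [zuguttup]
  (2) Geminate Reduction: [zuguttup] → [zugutup]
  (3) Spirantization: [zugutup] → [zuhutup]
  (4) Syncope: no change — [zuhutup]
/remisdev/:
  (1) Regressive Voicing Assimilation: [remisdev] → [remizdev]
  (2) Geminate Reduction: no change — [remizdev]
  (3) Spirantization: no change — [remizdev]
  (4) Syncope: [remizdev] → [remzdev]

[zuhutup], [remzdev]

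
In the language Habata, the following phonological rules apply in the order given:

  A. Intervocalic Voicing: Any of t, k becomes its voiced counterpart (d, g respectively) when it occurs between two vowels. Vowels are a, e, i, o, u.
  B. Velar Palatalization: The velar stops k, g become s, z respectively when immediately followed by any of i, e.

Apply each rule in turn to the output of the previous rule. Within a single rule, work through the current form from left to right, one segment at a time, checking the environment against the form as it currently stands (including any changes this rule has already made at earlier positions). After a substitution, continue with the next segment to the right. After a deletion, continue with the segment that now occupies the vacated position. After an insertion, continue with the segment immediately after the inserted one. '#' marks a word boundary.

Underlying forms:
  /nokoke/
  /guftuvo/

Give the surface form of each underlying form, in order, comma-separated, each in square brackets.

/nokoke/:
  A Intervocalic Voicing: [nokoke] → [nogoge]
  B Velar Palatalization: [nogoge] → [nogoze]
/guftuvo/:
  A Intervocalic Voicing: no change — [guftuvo]
  B Velar Palatalization: no change — [guftuvo]

[nogoze], [guftuvo]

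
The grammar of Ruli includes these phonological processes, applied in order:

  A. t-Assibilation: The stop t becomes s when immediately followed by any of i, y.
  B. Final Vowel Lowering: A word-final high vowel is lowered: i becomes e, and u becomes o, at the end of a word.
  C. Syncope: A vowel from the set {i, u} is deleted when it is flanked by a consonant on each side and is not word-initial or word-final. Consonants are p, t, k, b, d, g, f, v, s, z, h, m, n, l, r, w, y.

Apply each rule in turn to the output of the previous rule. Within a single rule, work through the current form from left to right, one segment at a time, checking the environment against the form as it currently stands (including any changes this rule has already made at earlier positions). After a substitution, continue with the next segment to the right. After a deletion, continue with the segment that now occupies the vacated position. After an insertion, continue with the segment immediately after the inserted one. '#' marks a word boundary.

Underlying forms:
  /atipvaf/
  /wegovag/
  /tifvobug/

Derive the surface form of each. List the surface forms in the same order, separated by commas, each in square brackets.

[aspvaf], [wegovag], [sfvobg]

/atipvaf/:
  A t-Assibilation: [atipvaf] → [asipvaf]
  B Final Vowel Lowering: no change — [asipvaf]
  C Syncope: [asipvaf] → [aspvaf]
/wegovag/:
  A t-Assibilation: no change — [wegovag]
  B Final Vowel Lowering: no change — [wegovag]
  C Syncope: no change — [wegovag]
/tifvobug/:
  A t-Assibilation: [tifvobug] → [sifvobug]
  B Final Vowel Lowering: no change — [sifvobug]
  C Syncope: [sifvobug] → [sfvobg]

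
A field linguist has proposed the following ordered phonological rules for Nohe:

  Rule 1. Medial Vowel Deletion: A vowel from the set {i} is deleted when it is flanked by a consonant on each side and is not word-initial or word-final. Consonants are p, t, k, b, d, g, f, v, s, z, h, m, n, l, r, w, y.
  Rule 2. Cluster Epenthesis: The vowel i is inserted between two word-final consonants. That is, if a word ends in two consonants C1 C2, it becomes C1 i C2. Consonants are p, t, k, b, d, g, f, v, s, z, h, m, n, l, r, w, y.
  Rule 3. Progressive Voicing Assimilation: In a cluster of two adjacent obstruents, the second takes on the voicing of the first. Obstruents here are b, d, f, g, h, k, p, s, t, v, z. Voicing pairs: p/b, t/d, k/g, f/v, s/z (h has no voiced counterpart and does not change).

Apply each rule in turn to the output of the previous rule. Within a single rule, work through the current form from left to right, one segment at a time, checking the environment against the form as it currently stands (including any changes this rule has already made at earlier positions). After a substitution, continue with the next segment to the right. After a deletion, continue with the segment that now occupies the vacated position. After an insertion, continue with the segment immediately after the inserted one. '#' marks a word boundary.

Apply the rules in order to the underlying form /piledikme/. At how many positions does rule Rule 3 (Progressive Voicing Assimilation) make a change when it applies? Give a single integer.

Rule 1 Medial Vowel Deletion: [piledikme] → [pledkme]
Rule 2 Cluster Epenthesis: no change — [pledkme]
Rule 3 Progressive Voicing Assimilation: [pledkme] → [pledgme]
Rule Rule 3 changed 1 position(s).

1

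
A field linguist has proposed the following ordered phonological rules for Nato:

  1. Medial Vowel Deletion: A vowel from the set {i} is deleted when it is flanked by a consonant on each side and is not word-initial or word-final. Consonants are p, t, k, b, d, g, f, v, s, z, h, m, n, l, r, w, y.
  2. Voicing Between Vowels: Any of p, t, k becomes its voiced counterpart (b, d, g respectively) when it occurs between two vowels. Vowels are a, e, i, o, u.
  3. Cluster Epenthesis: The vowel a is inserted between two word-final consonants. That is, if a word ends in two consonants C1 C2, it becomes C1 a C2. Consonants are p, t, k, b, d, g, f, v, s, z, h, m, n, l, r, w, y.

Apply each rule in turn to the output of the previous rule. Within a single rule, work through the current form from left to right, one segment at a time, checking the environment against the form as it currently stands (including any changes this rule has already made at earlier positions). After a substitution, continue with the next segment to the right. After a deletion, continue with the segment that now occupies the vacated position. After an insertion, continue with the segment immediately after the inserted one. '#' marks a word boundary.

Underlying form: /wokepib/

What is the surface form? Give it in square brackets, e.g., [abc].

1 Medial Vowel Deletion: [wokepib] → [wokepb]
2 Voicing Between Vowels: [wokepb] → [wogepb]
3 Cluster Epenthesis: [wogepb] → [wogepab]

[wogepab]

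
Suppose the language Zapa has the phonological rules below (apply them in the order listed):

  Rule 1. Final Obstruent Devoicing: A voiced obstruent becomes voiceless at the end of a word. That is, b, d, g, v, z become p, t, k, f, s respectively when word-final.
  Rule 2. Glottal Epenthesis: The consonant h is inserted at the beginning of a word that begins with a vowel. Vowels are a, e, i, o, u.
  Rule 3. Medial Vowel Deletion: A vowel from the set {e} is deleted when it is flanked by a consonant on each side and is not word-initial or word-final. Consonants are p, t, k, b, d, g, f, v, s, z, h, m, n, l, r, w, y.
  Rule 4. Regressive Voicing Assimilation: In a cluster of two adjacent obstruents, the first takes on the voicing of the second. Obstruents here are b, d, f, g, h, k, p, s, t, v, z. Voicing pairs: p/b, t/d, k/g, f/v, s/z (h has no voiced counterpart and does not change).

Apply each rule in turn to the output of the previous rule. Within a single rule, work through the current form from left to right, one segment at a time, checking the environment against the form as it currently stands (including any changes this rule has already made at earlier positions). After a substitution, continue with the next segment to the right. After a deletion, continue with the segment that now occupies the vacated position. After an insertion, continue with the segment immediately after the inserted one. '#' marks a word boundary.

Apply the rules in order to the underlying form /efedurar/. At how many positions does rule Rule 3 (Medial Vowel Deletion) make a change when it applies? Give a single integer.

Rule 1 Final Obstruent Devoicing: no change — [efedurar]
Rule 2 Glottal Epenthesis: [efedurar] → [hefedurar]
Rule 3 Medial Vowel Deletion: [hefedurar] → [hfdurar]
Rule 4 Regressive Voicing Assimilation: [hfdurar] → [hvdurar]
Rule Rule 3 changed 2 position(s).

2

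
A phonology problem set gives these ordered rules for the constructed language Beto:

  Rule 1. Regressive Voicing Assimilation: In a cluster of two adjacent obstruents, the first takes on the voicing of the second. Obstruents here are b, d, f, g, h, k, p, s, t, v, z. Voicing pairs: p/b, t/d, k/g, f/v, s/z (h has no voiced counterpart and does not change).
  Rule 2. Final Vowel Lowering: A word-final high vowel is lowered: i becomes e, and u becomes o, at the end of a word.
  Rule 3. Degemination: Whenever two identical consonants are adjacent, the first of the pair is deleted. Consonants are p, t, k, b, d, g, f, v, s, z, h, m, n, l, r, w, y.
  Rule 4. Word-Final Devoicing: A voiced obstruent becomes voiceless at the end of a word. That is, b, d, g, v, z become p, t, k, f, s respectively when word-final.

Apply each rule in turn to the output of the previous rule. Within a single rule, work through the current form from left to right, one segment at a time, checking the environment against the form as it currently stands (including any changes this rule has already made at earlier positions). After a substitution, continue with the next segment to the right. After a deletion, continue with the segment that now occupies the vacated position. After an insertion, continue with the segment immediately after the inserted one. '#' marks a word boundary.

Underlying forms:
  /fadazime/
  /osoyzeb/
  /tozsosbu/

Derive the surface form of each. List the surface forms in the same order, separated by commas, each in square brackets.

/fadazime/:
  Rule 1 Regressive Voicing Assimilation: no change — [fadazime]
  Rule 2 Final Vowel Lowering: no change — [fadazime]
  Rule 3 Degemination: no change — [fadazime]
  Rule 4 Word-Final Devoicing: no change — [fadazime]
/osoyzeb/:
  Rule 1 Regressive Voicing Assimilation: no change — [osoyzeb]
  Rule 2 Final Vowel Lowering: no change — [osoyzeb]
  Rule 3 Degemination: no change — [osoyzeb]
  Rule 4 Word-Final Devoicing: [osoyzeb] → [osoyzep]
/tozsosbu/:
  Rule 1 Regressive Voicing Assimilation: [tozsosbu] → [tossozbu]
  Rule 2 Final Vowel Lowering: [tossozbu] → [tossozbo]
  Rule 3 Degemination: [tossozbo] → [tosozbo]
  Rule 4 Word-Final Devoicing: no change — [tosozbo]

[fadazime], [osoyzep], [tosozbo]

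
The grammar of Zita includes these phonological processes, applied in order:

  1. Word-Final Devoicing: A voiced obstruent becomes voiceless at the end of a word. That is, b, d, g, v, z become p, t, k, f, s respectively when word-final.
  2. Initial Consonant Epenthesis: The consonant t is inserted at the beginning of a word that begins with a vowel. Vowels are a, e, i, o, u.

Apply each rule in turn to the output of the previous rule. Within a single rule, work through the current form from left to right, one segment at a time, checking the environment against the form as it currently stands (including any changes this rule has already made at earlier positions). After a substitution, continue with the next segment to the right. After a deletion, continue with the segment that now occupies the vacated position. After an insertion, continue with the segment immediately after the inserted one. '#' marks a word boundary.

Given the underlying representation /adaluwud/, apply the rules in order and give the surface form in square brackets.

1 Word-Final Devoicing: [adaluwud] → [adaluwut]
2 Initial Consonant Epenthesis: [adaluwut] → [tadaluwut]

[tadaluwut]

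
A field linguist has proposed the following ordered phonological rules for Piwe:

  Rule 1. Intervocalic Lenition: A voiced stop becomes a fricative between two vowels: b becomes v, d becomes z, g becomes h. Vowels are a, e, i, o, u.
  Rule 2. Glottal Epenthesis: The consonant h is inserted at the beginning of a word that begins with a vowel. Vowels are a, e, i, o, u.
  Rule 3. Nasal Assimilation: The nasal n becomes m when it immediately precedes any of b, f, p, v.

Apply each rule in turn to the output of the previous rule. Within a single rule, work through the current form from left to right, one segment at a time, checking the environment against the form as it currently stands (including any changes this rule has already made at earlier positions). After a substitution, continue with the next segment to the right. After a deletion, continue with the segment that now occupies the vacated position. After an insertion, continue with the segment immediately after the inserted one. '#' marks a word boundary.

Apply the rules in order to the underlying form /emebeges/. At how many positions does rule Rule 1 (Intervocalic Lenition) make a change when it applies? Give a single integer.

Rule 1 Intervocalic Lenition: [emebeges] → [emevehes]
Rule 2 Glottal Epenthesis: [emevehes] → [hemevehes]
Rule 3 Nasal Assimilation: no change — [hemevehes]
Rule Rule 1 changed 2 position(s).

2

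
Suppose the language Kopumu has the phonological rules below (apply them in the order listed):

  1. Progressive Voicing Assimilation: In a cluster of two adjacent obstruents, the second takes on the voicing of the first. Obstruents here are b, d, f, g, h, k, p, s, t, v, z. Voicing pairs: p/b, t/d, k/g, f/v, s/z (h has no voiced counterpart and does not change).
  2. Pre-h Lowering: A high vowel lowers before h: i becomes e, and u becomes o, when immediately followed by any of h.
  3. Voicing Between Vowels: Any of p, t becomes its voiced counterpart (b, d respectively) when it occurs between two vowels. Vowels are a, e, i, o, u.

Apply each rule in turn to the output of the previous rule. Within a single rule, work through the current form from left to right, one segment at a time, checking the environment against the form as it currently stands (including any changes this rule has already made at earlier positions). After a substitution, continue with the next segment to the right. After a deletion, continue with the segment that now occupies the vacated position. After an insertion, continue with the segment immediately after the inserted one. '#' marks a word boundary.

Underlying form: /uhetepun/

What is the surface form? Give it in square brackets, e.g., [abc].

[ohedebun]

1 Progressive Voicing Assimilation: no change — [uhetepun]
2 Pre-h Lowering: [uhetepun] → [ohetepun]
3 Voicing Between Vowels: [ohetepun] → [ohedebun]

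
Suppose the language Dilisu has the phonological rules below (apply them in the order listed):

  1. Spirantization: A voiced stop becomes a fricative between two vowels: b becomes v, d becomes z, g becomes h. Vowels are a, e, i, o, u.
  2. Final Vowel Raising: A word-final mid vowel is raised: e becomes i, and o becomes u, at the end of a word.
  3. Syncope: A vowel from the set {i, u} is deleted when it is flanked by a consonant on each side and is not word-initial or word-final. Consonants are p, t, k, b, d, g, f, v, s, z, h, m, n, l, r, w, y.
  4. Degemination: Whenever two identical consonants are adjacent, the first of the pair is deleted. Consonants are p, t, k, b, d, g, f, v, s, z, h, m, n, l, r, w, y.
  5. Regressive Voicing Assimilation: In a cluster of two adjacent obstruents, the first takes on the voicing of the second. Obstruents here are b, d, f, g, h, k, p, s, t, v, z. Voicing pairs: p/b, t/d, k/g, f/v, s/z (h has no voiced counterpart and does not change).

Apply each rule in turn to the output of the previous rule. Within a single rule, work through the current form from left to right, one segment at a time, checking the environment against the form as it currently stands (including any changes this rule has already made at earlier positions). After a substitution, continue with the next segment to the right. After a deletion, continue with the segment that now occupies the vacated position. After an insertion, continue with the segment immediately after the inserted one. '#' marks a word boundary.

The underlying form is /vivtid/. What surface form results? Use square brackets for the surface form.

[fdd]

1 Spirantization: no change — [vivtid]
2 Final Vowel Raising: no change — [vivtid]
3 Syncope: [vivtid] → [vvtd]
4 Degemination: [vvtd] → [vtd]
5 Regressive Voicing Assimilation: [vtd] → [fdd]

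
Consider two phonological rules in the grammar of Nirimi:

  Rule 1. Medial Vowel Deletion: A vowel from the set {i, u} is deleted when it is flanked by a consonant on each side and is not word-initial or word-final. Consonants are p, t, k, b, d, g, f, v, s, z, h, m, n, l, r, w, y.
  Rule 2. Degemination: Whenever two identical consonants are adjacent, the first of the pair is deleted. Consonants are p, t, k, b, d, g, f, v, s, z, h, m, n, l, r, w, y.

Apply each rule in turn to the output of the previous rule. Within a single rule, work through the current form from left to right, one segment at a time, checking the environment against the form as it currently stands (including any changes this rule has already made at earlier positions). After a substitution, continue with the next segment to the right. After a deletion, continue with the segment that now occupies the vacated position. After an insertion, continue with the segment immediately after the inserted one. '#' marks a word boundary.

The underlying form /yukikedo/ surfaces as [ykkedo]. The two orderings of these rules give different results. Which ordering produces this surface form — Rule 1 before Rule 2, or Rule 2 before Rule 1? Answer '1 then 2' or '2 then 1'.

Order 1 then 2:
  1 Medial Vowel Deletion: [yukikedo] → [ykkedo]
  2 Degemination: [ykkedo] → [ykedo]
  result: [ykedo]
Order 2 then 1:
  2 Degemination: no change — [yukikedo]
  1 Medial Vowel Deletion: [yukikedo] → [ykkedo]
  result: [ykkedo]

2 then 1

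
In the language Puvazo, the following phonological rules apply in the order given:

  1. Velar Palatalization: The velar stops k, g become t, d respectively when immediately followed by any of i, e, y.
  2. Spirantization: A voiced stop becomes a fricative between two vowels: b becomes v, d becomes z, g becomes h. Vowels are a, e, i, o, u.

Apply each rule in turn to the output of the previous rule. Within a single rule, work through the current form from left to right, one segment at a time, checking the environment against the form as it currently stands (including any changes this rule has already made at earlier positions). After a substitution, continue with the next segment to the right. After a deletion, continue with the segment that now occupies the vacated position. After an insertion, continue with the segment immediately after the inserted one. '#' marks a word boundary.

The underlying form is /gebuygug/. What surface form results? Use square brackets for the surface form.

1 Velar Palatalization: [gebuygug] → [debuygug]
2 Spirantization: [debuygug] → [devuygug]

[devuygug]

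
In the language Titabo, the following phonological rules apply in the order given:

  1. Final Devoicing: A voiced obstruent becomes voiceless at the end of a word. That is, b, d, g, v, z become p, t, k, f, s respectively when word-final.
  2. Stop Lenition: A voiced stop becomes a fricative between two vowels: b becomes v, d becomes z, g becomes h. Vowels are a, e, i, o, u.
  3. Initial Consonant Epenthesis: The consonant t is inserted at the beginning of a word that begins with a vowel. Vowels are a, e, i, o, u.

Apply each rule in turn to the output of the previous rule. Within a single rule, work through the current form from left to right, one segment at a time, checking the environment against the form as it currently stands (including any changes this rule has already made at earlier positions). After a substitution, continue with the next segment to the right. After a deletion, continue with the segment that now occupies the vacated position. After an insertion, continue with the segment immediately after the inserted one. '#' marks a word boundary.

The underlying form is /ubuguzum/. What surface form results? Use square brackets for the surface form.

1 Final Devoicing: no change — [ubuguzum]
2 Stop Lenition: [ubuguzum] → [uvuhuzum]
3 Initial Consonant Epenthesis: [uvuhuzum] → [tuvuhuzum]

[tuvuhuzum]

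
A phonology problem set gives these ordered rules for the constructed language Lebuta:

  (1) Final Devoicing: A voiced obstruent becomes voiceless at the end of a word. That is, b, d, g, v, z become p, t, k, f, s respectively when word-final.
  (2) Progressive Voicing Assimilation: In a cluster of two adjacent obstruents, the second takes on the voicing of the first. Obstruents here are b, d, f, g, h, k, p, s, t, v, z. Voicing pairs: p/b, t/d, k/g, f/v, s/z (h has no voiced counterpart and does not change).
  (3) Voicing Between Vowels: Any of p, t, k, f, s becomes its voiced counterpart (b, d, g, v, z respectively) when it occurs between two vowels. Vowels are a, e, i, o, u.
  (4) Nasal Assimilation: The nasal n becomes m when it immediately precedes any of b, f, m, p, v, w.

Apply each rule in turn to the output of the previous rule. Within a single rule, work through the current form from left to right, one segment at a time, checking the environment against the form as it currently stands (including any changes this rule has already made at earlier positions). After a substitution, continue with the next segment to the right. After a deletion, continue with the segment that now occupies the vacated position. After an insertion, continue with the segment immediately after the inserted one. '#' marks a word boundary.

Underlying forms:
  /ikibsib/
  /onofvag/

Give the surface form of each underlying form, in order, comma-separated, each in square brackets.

/ikibsib/:
  (1) Final Devoicing: [ikibsib] → [ikibsip]
  (2) Progressive Voicing Assimilation: [ikibsip] → [ikibzip]
  (3) Voicing Between Vowels: [ikibzip] → [igibzip]
  (4) Nasal Assimilation: no change — [igibzip]
/onofvag/:
  (1) Final Devoicing: [onofvag] → [onofvak]
  (2) Progressive Voicing Assimilation: [onofvak] → [onoffak]
  (3) Voicing Between Vowels: no change — [onoffak]
  (4) Nasal Assimilation: no change — [onoffak]

[igibzip], [onoffak]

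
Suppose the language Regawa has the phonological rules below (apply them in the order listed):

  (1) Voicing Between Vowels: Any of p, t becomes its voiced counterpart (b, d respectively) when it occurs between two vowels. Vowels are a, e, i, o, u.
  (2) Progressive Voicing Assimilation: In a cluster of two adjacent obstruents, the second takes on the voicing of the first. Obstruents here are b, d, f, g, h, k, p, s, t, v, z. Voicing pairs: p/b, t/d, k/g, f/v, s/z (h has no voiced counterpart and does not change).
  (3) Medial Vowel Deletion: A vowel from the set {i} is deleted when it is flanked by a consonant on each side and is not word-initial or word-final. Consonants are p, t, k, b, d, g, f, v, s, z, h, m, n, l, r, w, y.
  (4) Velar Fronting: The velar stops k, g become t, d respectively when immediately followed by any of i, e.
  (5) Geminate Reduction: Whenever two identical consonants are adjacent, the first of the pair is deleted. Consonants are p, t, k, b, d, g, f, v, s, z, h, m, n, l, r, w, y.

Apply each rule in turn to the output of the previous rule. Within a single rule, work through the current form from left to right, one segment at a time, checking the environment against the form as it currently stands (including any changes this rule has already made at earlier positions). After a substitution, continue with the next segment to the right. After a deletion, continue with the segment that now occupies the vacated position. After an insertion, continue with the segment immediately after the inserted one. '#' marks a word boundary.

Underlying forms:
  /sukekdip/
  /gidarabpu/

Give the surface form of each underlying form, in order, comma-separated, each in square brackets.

/sukekdip/:
  (1) Voicing Between Vowels: no change — [sukekdip]
  (2) Progressive Voicing Assimilation: [sukekdip] → [sukektip]
  (3) Medial Vowel Deletion: [sukektip] → [sukektp]
  (4) Velar Fronting: [sukektp] → [sutektp]
  (5) Geminate Reduction: no change — [sutektp]
/gidarabpu/:
  (1) Voicing Between Vowels: no change — [gidarabpu]
  (2) Progressive Voicing Assimilation: [gidarabpu] → [gidarabbu]
  (3) Medial Vowel Deletion: [gidarabbu] → [gdarabbu]
  (4) Velar Fronting: no change — [gdarabbu]
  (5) Geminate Reduction: [gdarabbu] → [gdarabu]

[sutektp], [gdarabu]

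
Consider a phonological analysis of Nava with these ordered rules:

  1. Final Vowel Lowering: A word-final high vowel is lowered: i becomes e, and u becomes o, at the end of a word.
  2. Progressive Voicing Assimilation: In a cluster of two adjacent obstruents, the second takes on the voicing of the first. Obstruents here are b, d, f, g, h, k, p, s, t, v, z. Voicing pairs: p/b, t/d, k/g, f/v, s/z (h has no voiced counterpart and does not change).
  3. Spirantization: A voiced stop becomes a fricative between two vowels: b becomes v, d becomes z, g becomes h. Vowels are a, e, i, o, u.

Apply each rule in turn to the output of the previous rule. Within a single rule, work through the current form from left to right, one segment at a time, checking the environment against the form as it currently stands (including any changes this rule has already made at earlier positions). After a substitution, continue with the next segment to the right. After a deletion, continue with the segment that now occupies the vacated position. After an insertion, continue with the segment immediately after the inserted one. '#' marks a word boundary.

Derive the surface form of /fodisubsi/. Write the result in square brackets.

[fozisubze]

1 Final Vowel Lowering: [fodisubsi] → [fodisubse]
2 Progressive Voicing Assimilation: [fodisubse] → [fodisubze]
3 Spirantization: [fodisubze] → [fozisubze]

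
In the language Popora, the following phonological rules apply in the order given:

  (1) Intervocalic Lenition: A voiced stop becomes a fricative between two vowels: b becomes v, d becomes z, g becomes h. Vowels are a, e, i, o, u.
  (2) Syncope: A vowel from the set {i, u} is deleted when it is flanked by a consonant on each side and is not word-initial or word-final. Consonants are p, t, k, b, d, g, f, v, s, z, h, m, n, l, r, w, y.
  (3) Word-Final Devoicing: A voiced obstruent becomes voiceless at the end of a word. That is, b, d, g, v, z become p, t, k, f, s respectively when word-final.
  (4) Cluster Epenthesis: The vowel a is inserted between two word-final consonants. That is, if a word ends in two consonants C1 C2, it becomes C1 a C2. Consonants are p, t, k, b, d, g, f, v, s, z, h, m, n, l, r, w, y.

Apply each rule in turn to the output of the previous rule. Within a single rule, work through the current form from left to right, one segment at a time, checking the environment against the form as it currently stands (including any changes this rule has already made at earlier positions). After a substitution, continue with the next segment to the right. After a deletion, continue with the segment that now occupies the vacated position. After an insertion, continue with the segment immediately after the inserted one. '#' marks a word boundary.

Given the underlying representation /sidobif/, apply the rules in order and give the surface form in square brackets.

(1) Intervocalic Lenition: [sidobif] → [sizovif]
(2) Syncope: [sizovif] → [szovf]
(3) Word-Final Devoicing: no change — [szovf]
(4) Cluster Epenthesis: [szovf] → [szovaf]

[szovaf]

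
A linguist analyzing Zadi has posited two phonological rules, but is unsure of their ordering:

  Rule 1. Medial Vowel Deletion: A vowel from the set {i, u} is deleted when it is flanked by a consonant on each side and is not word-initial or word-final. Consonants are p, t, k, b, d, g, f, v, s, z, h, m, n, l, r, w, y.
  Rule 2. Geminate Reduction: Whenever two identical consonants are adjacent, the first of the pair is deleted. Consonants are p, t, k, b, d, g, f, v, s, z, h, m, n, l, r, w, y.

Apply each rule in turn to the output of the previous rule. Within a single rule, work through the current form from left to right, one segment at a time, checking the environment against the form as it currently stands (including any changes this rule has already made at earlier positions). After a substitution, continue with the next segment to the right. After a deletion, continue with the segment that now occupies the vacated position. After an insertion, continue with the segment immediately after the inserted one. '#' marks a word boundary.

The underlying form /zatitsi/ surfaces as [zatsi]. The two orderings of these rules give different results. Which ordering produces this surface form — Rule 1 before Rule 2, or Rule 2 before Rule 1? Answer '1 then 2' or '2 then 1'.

Order 1 then 2:
  1 Medial Vowel Deletion: [zatitsi] → [zattsi]
  2 Geminate Reduction: [zattsi] → [zatsi]
  result: [zatsi]
Order 2 then 1:
  2 Geminate Reduction: no change — [zatitsi]
  1 Medial Vowel Deletion: [zatitsi] → [zattsi]
  result: [zattsi]

1 then 2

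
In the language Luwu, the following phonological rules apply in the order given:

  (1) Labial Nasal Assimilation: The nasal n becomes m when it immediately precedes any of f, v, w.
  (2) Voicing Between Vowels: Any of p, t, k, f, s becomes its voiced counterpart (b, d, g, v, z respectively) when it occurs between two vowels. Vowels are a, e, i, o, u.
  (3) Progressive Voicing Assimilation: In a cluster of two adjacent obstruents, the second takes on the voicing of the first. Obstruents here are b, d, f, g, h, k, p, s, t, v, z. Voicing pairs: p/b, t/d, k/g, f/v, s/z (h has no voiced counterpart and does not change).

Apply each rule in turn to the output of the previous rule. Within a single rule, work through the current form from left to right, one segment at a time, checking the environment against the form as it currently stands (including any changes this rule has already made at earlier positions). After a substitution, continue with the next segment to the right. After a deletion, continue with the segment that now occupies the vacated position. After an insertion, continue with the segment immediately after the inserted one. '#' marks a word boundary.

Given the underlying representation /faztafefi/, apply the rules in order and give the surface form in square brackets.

(1) Labial Nasal Assimilation: no change — [faztafefi]
(2) Voicing Between Vowels: [faztafefi] → [faztavevi]
(3) Progressive Voicing Assimilation: [faztavevi] → [fazdavevi]

[fazdavevi]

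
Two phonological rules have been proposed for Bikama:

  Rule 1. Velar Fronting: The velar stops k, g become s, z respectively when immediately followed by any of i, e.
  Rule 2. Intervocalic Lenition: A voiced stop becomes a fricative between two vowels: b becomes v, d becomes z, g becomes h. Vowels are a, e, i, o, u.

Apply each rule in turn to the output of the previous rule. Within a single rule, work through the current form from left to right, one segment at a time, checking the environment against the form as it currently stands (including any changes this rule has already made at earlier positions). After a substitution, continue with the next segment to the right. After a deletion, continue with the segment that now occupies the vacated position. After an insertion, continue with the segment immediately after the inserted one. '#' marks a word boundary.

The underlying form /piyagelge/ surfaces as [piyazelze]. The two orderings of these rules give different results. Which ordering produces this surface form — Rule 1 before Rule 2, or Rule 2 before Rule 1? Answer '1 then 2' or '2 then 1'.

Order 1 then 2:
  1 Velar Fronting: [piyagelge] → [piyazelze]
  2 Intervocalic Lenition: no change — [piyazelze]
  result: [piyazelze]
Order 2 then 1:
  2 Intervocalic Lenition: [piyagelge] → [piyahelge]
  1 Velar Fronting: [piyahelge] → [piyahelze]
  result: [piyahelze]

1 then 2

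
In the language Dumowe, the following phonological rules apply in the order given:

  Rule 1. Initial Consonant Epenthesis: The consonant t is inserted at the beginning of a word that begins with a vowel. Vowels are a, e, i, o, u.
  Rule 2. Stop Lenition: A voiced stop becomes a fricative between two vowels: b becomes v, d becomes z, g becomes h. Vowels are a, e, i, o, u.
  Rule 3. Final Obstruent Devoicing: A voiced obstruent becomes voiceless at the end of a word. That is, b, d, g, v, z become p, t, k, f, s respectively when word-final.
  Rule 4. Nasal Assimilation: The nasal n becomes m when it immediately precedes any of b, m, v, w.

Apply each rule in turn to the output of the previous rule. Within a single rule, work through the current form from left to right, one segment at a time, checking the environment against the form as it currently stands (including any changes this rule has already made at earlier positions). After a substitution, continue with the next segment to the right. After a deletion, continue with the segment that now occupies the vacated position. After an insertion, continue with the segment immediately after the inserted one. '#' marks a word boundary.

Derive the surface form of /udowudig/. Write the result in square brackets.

Rule 1 Initial Consonant Epenthesis: [udowudig] → [tudowudig]
Rule 2 Stop Lenition: [tudowudig] → [tuzowuzig]
Rule 3 Final Obstruent Devoicing: [tuzowuzig] → [tuzowuzik]
Rule 4 Nasal Assimilation: no change — [tuzowuzik]

[tuzowuzik]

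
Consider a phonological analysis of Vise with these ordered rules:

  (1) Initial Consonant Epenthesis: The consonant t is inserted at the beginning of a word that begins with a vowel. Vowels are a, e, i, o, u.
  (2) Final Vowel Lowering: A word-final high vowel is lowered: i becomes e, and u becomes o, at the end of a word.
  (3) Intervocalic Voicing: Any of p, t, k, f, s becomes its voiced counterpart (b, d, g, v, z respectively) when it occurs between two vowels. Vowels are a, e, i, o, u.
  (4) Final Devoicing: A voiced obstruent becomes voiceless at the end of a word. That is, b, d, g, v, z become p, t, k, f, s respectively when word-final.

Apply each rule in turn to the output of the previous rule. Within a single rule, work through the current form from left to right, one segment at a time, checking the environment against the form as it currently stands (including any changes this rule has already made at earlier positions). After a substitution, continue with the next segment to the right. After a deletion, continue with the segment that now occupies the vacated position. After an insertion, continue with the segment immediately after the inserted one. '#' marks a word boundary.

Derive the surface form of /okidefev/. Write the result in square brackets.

[togidevef]

(1) Initial Consonant Epenthesis: [okidefev] → [tokidefev]
(2) Final Vowel Lowering: no change — [tokidefev]
(3) Intervocalic Voicing: [tokidefev] → [togidevev]
(4) Final Devoicing: [togidevev] → [togidevef]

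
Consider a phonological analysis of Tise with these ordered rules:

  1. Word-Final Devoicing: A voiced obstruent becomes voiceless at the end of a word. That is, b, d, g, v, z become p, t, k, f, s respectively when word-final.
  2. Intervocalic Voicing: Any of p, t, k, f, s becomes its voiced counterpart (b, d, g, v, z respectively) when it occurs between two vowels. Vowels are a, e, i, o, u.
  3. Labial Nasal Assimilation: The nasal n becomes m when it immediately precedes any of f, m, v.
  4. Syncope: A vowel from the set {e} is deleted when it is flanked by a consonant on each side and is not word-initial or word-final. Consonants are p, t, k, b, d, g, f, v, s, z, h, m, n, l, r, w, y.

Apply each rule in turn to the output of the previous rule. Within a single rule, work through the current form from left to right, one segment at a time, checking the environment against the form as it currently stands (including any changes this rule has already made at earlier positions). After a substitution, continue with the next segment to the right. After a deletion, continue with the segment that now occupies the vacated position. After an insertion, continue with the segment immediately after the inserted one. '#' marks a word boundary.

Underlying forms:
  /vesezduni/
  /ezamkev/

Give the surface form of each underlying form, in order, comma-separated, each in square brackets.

[vzzduni], [ezamkf]

/vesezduni/:
  1 Word-Final Devoicing: no change — [vesezduni]
  2 Intervocalic Voicing: [vesezduni] → [vezezduni]
  3 Labial Nasal Assimilation: no change — [vezezduni]
  4 Syncope: [vezezduni] → [vzzduni]
/ezamkev/:
  1 Word-Final Devoicing: [ezamkev] → [ezamkef]
  2 Intervocalic Voicing: no change — [ezamkef]
  3 Labial Nasal Assimilation: no change — [ezamkef]
  4 Syncope: [ezamkef] → [ezamkf]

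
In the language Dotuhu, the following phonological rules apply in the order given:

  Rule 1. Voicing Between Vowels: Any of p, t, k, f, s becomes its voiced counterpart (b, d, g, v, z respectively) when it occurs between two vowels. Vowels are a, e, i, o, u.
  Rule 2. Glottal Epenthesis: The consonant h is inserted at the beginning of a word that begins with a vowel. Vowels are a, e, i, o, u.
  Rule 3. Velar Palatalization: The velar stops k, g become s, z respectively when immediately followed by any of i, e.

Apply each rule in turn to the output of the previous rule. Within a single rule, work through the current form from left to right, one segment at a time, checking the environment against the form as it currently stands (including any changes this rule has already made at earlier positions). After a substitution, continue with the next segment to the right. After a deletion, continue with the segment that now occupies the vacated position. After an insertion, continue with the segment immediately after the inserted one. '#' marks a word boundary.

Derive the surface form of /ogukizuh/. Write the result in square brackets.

[hoguzizuh]

Rule 1 Voicing Between Vowels: [ogukizuh] → [ogugizuh]
Rule 2 Glottal Epenthesis: [ogugizuh] → [hogugizuh]
Rule 3 Velar Palatalization: [hogugizuh] → [hoguzizuh]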